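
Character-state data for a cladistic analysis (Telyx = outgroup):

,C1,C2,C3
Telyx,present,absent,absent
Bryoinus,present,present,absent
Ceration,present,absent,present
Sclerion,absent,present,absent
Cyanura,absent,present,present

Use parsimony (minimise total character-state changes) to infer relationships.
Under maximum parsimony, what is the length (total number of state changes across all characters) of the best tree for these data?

Character polarity is set by the outgroup: the derived state is whichever differs from the outgroup's state, so for C1 the derived state is 'absent', and for the remaining characters it is 'present'.
C1: derived state 'absent' in Cyanura and Sclerion only — synapomorphy for {Cyanura, Sclerion}.
C2: derived state 'present' in Bryoinus, Cyanura, and Sclerion only — synapomorphy for {Bryoinus, Cyanura, Sclerion}.
C3 groups Ceration and Cyanura, which is incompatible with the clades supported by the remaining characters; treating it as convergent (homoplasy) costs fewer steps than any alternative tree.
Most parsimonious ingroup topology: ((Bryoinus,(Sclerion,Cyanura)),Ceration).
Changes per character on this tree: C1: 1; C2: 1; C3: 2.
Total = 4.

4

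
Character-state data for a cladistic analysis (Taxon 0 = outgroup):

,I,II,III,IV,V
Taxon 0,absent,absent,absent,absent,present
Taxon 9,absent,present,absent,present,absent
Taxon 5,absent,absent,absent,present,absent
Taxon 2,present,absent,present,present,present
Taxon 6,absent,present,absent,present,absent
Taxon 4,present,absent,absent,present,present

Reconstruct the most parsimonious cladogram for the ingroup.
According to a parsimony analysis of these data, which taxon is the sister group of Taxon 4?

Taxon 2

Character polarity is set by the outgroup: the derived state is whichever differs from the outgroup's state, so for V the derived state is 'absent', and for the remaining characters it is 'present'.
I: derived state 'present' in Taxon 2 and Taxon 4 only — synapomorphy for {Taxon 2, Taxon 4}.
II: derived state 'present' in Taxon 6 and Taxon 9 only — synapomorphy for {Taxon 6, Taxon 9}.
III: derived state 'present' in Taxon 2 only — an autapomorphy, so it tells us nothing about relationships among taxa.
All ingroup taxa share the derived state 'present' for IV; it defines the ingroup but does not resolve relationships within it.
V: derived state 'absent' in Taxon 5, Taxon 6, and Taxon 9 only — synapomorphy for {Taxon 5, Taxon 6, Taxon 9}.
Most parsimonious ingroup topology: (((Taxon 9,Taxon 6),Taxon 5),(Taxon 2,Taxon 4)).
Taxon 4 and Taxon 2 form a cherry on this tree, so they are sister taxa.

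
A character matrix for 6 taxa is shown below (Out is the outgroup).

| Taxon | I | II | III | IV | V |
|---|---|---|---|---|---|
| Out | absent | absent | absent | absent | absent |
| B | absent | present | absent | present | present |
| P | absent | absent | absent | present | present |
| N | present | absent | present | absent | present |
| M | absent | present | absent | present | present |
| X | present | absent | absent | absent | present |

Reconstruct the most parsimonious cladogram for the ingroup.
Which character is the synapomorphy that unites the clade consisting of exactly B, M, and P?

The outgroup has state 'absent' for every character, so 'present' is the derived state throughout.
I: derived state 'present' in N and X only — synapomorphy for {N, X}.
II: derived state 'present' in B and M only — synapomorphy for {B, M}.
III: derived state 'present' in N only — an autapomorphy, so it tells us nothing about relationships among taxa.
IV (derived state 'present') is shared by B, M, and P — a synapomorphy uniting that clade.
V (derived state 'present') is shared by all ingroup taxa — unites the whole ingroup.
Most parsimonious ingroup topology: (((B,M),P),(N,X)).
The clade {B, M, P} is supported by IV: its derived state 'present' occurs in exactly those taxa and in no other taxon (including the outgroup).

IV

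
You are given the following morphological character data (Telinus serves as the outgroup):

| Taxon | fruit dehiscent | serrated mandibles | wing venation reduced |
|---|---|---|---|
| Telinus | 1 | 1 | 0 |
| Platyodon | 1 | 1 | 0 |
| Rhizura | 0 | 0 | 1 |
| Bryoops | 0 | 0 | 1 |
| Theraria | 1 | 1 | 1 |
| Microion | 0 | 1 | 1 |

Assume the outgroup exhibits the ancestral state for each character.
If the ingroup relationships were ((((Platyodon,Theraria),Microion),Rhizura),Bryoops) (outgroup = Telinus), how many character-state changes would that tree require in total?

Map each character onto ((((Platyodon,Theraria),Microion),Rhizura),Bryoops) (rooted by Telinus) and count the minimum state changes it requires (Fitch parsimony):
fruit dehiscent: 2; serrated mandibles: 2; wing venation reduced: 2.
Total tree length = 6.

6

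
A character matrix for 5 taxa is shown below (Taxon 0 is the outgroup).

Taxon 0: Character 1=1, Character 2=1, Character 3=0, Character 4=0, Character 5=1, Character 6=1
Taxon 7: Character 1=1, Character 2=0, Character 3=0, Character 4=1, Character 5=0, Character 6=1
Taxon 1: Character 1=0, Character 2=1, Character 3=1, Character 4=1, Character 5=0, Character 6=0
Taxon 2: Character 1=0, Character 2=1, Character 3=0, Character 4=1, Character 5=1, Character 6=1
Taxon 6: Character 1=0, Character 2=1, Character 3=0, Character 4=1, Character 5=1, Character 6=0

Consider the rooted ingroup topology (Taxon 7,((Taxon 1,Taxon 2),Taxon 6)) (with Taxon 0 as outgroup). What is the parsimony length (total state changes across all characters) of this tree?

Map each character onto (Taxon 7,((Taxon 1,Taxon 2),Taxon 6)) (rooted by Taxon 0) and count the minimum state changes it requires (Fitch parsimony):
Character 1: 1; Character 2: 1; Character 3: 1; Character 4: 1; Character 5: 2; Character 6: 2.
Total tree length = 8.

8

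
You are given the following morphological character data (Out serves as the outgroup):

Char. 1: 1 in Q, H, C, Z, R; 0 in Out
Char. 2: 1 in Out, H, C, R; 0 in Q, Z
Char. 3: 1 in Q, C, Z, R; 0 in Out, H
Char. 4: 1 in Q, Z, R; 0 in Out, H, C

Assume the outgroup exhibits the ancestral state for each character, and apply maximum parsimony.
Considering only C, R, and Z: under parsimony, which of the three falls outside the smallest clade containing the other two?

Character polarity is set by the outgroup: the derived state is whichever differs from the outgroup's state, so for Char. 2 the derived state is '0', and for the remaining characters it is '1'.
All ingroup taxa share the derived state '1' for Char. 1; it defines the ingroup but does not resolve relationships within it.
Only Q and Z show the derived state '0' for Char. 2, supporting them as a clade.
Char. 3 (derived state '1') is shared by C, Q, R, and Z — a synapomorphy uniting that clade.
Char. 4 (derived state '1') is shared by Q, R, and Z — a synapomorphy uniting that clade.
Most parsimonious ingroup topology: ((((Q,Z),R),C),H).
Z and R share a more recent common ancestor with each other than either does with C, so C is the least closely related of the three.

C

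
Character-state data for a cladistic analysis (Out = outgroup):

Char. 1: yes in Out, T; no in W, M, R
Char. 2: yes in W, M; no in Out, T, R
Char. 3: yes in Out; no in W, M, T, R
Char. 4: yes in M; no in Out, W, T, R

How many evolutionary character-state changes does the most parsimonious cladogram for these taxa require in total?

4

Character polarity is set by the outgroup: the derived state is whichever differs from the outgroup's state, so for Char. 1, Char. 3 the derived state is 'no', and for the remaining characters it is 'yes'.
Char. 1: derived state 'no' in M, R, and W only — synapomorphy for {M, R, W}.
Only M and W show the derived state 'yes' for Char. 2, supporting them as a clade.
All ingroup taxa share the derived state 'no' for Char. 3; it defines the ingroup but does not resolve relationships within it.
Char. 4 (derived state 'yes') is unique to M (autapomorphy; uninformative for grouping).
Most parsimonious ingroup topology: (((W,M),R),T).
Changes per character on this tree: Char. 1: 1; Char. 2: 1; Char. 3: 1; Char. 4: 1.
Total = 4.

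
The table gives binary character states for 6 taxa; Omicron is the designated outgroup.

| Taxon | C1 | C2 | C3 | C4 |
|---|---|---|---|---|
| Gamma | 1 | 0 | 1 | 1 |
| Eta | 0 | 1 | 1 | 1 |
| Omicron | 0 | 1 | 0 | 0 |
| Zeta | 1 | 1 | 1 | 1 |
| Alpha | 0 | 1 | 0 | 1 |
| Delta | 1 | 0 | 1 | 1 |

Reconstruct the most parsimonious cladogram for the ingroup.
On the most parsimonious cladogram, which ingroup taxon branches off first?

Alpha

Character polarity is set by the outgroup: the derived state is whichever differs from the outgroup's state, so for C2 the derived state is '0', and for the remaining characters it is '1'.
C1: derived state '1' in Delta, Gamma, and Zeta only — synapomorphy for {Delta, Gamma, Zeta}.
Only Delta and Gamma show the derived state '0' for C2, supporting them as a clade.
Only Delta, Eta, Gamma, and Zeta show the derived state '1' for C3, supporting them as a clade.
All ingroup taxa share the derived state '1' for C4; it defines the ingroup but does not resolve relationships within it.
Most parsimonious ingroup topology: (Alpha,((Zeta,(Delta,Gamma)),Eta)).
Alpha is sister to the clade containing all other ingroup taxa, so it is the earliest-diverging (most basal) ingroup lineage.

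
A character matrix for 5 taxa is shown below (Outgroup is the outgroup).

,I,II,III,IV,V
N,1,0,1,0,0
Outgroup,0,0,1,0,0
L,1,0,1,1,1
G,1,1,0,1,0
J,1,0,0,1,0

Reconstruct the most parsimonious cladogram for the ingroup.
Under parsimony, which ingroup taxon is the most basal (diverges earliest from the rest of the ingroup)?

Character polarity is set by the outgroup: the derived state is whichever differs from the outgroup's state, so for III the derived state is '0', and for the remaining characters it is '1'.
All ingroup taxa share the derived state '1' for I; it defines the ingroup but does not resolve relationships within it.
II: derived state '1' in G only — an autapomorphy, so it tells us nothing about relationships among taxa.
III: derived state '0' in G and J only — synapomorphy for {G, J}.
IV: derived state '1' in G, J, and L only — synapomorphy for {G, J, L}.
V (derived state '1') is unique to L (autapomorphy; uninformative for grouping).
Most parsimonious ingroup topology: (((G,J),L),N).
N is sister to the clade containing all other ingroup taxa, so it is the earliest-diverging (most basal) ingroup lineage.

N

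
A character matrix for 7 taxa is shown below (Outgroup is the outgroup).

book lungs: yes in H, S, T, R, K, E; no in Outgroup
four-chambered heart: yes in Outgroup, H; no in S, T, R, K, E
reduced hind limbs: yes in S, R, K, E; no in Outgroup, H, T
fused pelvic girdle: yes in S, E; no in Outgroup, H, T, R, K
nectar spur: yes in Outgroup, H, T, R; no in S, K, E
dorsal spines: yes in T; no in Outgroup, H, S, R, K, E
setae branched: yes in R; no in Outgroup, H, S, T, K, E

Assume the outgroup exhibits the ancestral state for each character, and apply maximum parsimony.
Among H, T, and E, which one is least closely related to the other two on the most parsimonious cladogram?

Character polarity is set by the outgroup: the derived state is whichever differs from the outgroup's state, so for four-chambered heart, nectar spur the derived state is 'no', and for the remaining characters it is 'yes'.
book lungs (derived state 'yes') is shared by all ingroup taxa — unites the whole ingroup.
Only E, K, R, S, and T show the derived state 'no' for four-chambered heart, supporting them as a clade.
reduced hind limbs (derived state 'yes') is shared by E, K, R, and S — a synapomorphy uniting that clade.
fused pelvic girdle: derived state 'yes' in E and S only — synapomorphy for {E, S}.
nectar spur (derived state 'no') is shared by E, K, and S — a synapomorphy uniting that clade.
dorsal spines: derived state 'yes' in T only — an autapomorphy, so it tells us nothing about relationships among taxa.
setae branched (derived state 'yes') is unique to R (autapomorphy; uninformative for grouping).
Most parsimonious ingroup topology: (H,((((S,E),K),R),T)).
T and E share a more recent common ancestor with each other than either does with H, so H is the least closely related of the three.

H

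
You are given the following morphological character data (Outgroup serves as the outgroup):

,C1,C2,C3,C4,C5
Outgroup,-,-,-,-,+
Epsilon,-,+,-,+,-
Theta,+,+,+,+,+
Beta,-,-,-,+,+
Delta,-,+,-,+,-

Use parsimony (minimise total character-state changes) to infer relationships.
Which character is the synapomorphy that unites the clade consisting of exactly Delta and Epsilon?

C5

Character polarity is set by the outgroup: the derived state is whichever differs from the outgroup's state, so for C5 the derived state is '-', and for the remaining characters it is '+'.
C1 (derived state '+') is unique to Theta (autapomorphy; uninformative for grouping).
Only Delta, Epsilon, and Theta show the derived state '+' for C2, supporting them as a clade.
C3: derived state '+' in Theta only — an autapomorphy, so it tells us nothing about relationships among taxa.
C4 (derived state '+') is shared by all ingroup taxa — unites the whole ingroup.
C5 (derived state '-') is shared by Delta and Epsilon — a synapomorphy uniting that clade.
Most parsimonious ingroup topology: (((Epsilon,Delta),Theta),Beta).
The clade {Delta, Epsilon} is supported by C5: its derived state '-' occurs in exactly those taxa and in no other taxon (including the outgroup).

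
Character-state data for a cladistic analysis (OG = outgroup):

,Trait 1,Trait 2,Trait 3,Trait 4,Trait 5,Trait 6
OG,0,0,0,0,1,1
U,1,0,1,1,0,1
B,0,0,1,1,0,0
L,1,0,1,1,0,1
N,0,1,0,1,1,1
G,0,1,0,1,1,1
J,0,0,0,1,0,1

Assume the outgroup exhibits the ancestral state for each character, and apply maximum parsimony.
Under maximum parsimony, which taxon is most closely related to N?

Character polarity is set by the outgroup: the derived state is whichever differs from the outgroup's state, so for Trait 5, Trait 6 the derived state is '0', and for the remaining characters it is '1'.
Trait 1: derived state '1' in L and U only — synapomorphy for {L, U}.
Trait 2: derived state '1' in G and N only — synapomorphy for {G, N}.
Trait 3: derived state '1' in B, L, and U only — synapomorphy for {B, L, U}.
Trait 4 (derived state '1') is shared by all ingroup taxa — unites the whole ingroup.
Trait 5 (derived state '0') is shared by B, J, L, and U — a synapomorphy uniting that clade.
Trait 6 (derived state '0') is unique to B (autapomorphy; uninformative for grouping).
Most parsimonious ingroup topology: ((((U,L),B),J),(N,G)).
N and G form a cherry on this tree, so they are sister taxa.

G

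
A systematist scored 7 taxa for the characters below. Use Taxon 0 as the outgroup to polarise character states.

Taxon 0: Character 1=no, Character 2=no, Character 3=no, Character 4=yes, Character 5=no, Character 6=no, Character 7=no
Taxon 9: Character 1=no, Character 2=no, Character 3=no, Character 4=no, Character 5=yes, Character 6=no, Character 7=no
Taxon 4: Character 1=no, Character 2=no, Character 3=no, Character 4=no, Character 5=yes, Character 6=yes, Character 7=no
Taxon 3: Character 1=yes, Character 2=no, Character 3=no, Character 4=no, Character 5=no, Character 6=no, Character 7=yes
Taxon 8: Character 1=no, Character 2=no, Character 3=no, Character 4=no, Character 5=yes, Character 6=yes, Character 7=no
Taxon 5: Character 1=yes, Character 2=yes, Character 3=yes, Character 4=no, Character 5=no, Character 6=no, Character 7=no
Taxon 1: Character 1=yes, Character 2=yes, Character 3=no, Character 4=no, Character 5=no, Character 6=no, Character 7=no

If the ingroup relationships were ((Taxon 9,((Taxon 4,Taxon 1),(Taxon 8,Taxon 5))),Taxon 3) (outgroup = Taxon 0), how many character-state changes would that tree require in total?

Map each character onto ((Taxon 9,((Taxon 4,Taxon 1),(Taxon 8,Taxon 5))),Taxon 3) (rooted by Taxon 0) and count the minimum state changes it requires (Fitch parsimony):
Character 1: 3; Character 2: 2; Character 3: 1; Character 4: 1; Character 5: 3; Character 6: 2; Character 7: 1.
Total tree length = 13.

13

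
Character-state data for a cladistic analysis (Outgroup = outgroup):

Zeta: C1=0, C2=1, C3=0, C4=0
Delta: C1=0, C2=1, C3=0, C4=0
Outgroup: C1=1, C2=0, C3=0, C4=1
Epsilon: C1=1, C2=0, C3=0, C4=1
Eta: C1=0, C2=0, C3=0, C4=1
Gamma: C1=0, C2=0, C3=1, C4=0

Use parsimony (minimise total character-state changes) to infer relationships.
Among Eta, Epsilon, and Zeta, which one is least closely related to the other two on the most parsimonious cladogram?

Character polarity is set by the outgroup: the derived state is whichever differs from the outgroup's state, so for C1, C4 the derived state is '0', and for the remaining characters it is '1'.
Only Delta, Eta, Gamma, and Zeta show the derived state '0' for C1, supporting them as a clade.
Only Delta and Zeta show the derived state '1' for C2, supporting them as a clade.
C3 (derived state '1') is unique to Gamma (autapomorphy; uninformative for grouping).
C4: derived state '0' in Delta, Gamma, and Zeta only — synapomorphy for {Delta, Gamma, Zeta}.
Most parsimonious ingroup topology: (Epsilon,(Eta,((Delta,Zeta),Gamma))).
Eta and Zeta share a more recent common ancestor with each other than either does with Epsilon, so Epsilon is the least closely related of the three.

Epsilon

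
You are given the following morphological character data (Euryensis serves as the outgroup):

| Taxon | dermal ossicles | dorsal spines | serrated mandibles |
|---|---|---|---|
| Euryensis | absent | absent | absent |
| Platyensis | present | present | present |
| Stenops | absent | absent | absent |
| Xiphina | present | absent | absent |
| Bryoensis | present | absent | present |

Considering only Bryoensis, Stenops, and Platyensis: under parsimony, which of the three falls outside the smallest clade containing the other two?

Stenops

The outgroup has state 'absent' for every character, so 'present' is the derived state throughout.
Only Bryoensis, Platyensis, and Xiphina show the derived state 'present' for dermal ossicles, supporting them as a clade.
dorsal spines (derived state 'present') is unique to Platyensis (autapomorphy; uninformative for grouping).
serrated mandibles (derived state 'present') is shared by Bryoensis and Platyensis — a synapomorphy uniting that clade.
Most parsimonious ingroup topology: (((Platyensis,Bryoensis),Xiphina),Stenops).
Bryoensis and Platyensis share a more recent common ancestor with each other than either does with Stenops, so Stenops is the least closely related of the three.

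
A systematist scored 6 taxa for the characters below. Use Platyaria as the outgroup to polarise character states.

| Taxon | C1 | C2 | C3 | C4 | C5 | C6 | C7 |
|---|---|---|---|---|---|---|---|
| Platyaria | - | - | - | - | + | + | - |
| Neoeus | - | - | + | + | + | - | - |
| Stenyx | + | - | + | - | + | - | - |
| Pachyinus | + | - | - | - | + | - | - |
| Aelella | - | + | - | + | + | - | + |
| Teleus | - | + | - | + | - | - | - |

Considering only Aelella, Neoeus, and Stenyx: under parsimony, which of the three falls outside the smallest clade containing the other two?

Stenyx

Character polarity is set by the outgroup: the derived state is whichever differs from the outgroup's state, so for C5, C6 the derived state is '-', and for the remaining characters it is '+'.
C1 (derived state '+') is shared by Pachyinus and Stenyx — a synapomorphy uniting that clade.
C2 (derived state '+') is shared by Aelella and Teleus — a synapomorphy uniting that clade.
C3 groups Neoeus and Stenyx, which is incompatible with the clades supported by the remaining characters; treating it as convergent (homoplasy) costs fewer steps than any alternative tree.
C4 (derived state '+') is shared by Aelella, Neoeus, and Teleus — a synapomorphy uniting that clade.
C5 (derived state '-') is unique to Teleus (autapomorphy; uninformative for grouping).
C6 (derived state '-') is shared by all ingroup taxa — unites the whole ingroup.
C7 (derived state '+') is unique to Aelella (autapomorphy; uninformative for grouping).
Most parsimonious ingroup topology: ((Neoeus,(Aelella,Teleus)),(Stenyx,Pachyinus)).
Neoeus and Aelella share a more recent common ancestor with each other than either does with Stenyx, so Stenyx is the least closely related of the three.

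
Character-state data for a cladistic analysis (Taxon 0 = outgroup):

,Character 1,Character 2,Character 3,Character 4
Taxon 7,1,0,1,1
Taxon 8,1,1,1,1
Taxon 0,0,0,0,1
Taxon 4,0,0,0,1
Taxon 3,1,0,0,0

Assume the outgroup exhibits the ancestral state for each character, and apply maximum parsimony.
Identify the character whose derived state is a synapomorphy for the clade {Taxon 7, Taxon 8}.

Character polarity is set by the outgroup: the derived state is whichever differs from the outgroup's state, so for Character 4 the derived state is '0', and for the remaining characters it is '1'.
Only Taxon 3, Taxon 7, and Taxon 8 show the derived state '1' for Character 1, supporting them as a clade.
Character 2: derived state '1' in Taxon 8 only — an autapomorphy, so it tells us nothing about relationships among taxa.
Character 3 (derived state '1') is shared by Taxon 7 and Taxon 8 — a synapomorphy uniting that clade.
Character 4: derived state '0' in Taxon 3 only — an autapomorphy, so it tells us nothing about relationships among taxa.
Most parsimonious ingroup topology: (Taxon 4,((Taxon 7,Taxon 8),Taxon 3)).
The clade {Taxon 7, Taxon 8} is supported by Character 3: its derived state '1' occurs in exactly those taxa and in no other taxon (including the outgroup).

Character 3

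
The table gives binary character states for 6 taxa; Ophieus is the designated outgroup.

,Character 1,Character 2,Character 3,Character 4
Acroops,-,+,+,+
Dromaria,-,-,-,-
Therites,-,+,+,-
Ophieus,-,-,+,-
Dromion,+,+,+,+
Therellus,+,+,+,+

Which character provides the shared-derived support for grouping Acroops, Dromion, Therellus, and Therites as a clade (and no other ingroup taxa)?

Character polarity is set by the outgroup: the derived state is whichever differs from the outgroup's state, so for Character 3 the derived state is '-', and for the remaining characters it is '+'.
Character 1 (derived state '+') is shared by Dromion and Therellus — a synapomorphy uniting that clade.
Only Acroops, Dromion, Therellus, and Therites show the derived state '+' for Character 2, supporting them as a clade.
Character 3 (derived state '-') is unique to Dromaria (autapomorphy; uninformative for grouping).
Character 4 (derived state '+') is shared by Acroops, Dromion, and Therellus — a synapomorphy uniting that clade.
Most parsimonious ingroup topology: ((((Therellus,Dromion),Acroops),Therites),Dromaria).
The clade {Acroops, Dromion, Therellus, Therites} is supported by Character 2: its derived state '+' occurs in exactly those taxa and in no other taxon (including the outgroup).

Character 2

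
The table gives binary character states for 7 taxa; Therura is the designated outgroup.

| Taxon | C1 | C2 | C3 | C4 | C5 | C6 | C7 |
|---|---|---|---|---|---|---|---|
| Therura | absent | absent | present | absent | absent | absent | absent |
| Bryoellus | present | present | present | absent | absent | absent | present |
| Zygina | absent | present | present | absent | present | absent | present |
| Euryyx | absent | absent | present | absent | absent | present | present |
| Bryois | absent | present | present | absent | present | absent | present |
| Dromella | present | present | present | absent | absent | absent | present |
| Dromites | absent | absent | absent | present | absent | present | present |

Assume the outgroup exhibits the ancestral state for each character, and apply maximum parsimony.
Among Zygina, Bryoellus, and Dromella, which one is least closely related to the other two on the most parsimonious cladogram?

Character polarity is set by the outgroup: the derived state is whichever differs from the outgroup's state, so for C3 the derived state is 'absent', and for the remaining characters it is 'present'.
C1 (derived state 'present') is shared by Bryoellus and Dromella — a synapomorphy uniting that clade.
C2: derived state 'present' in Bryoellus, Bryois, Dromella, and Zygina only — synapomorphy for {Bryoellus, Bryois, Dromella, Zygina}.
C3 (derived state 'absent') is unique to Dromites (autapomorphy; uninformative for grouping).
C4 (derived state 'present') is unique to Dromites (autapomorphy; uninformative for grouping).
C5: derived state 'present' in Bryois and Zygina only — synapomorphy for {Bryois, Zygina}.
Only Dromites and Euryyx show the derived state 'present' for C6, supporting them as a clade.
All ingroup taxa share the derived state 'present' for C7; it defines the ingroup but does not resolve relationships within it.
Most parsimonious ingroup topology: (((Bryoellus,Dromella),(Zygina,Bryois)),(Euryyx,Dromites)).
Bryoellus and Dromella share a more recent common ancestor with each other than either does with Zygina, so Zygina is the least closely related of the three.

Zygina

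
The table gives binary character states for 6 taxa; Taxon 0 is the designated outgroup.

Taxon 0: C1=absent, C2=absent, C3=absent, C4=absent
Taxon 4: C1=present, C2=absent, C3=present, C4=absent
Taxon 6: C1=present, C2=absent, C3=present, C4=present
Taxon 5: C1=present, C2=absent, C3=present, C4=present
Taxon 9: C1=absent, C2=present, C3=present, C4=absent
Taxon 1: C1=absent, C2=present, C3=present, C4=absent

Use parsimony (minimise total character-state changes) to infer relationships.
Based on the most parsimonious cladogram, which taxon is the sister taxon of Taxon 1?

The outgroup has state 'absent' for every character, so 'present' is the derived state throughout.
C1: derived state 'present' in Taxon 4, Taxon 5, and Taxon 6 only — synapomorphy for {Taxon 4, Taxon 5, Taxon 6}.
C2: derived state 'present' in Taxon 1 and Taxon 9 only — synapomorphy for {Taxon 1, Taxon 9}.
C3 (derived state 'present') is shared by all ingroup taxa — unites the whole ingroup.
Only Taxon 5 and Taxon 6 show the derived state 'present' for C4, supporting them as a clade.
Most parsimonious ingroup topology: ((Taxon 4,(Taxon 6,Taxon 5)),(Taxon 9,Taxon 1)).
Taxon 1 and Taxon 9 form a cherry on this tree, so they are sister taxa.

Taxon 9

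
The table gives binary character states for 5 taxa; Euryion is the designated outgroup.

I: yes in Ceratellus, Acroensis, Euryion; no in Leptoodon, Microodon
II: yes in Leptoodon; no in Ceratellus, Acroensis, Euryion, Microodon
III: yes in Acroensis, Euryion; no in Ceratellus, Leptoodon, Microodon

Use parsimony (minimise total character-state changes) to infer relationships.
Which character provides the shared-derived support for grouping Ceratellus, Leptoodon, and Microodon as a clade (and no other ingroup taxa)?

III

Character polarity is set by the outgroup: the derived state is whichever differs from the outgroup's state, so for I, III the derived state is 'no', and for the remaining characters it is 'yes'.
I: derived state 'no' in Leptoodon and Microodon only — synapomorphy for {Leptoodon, Microodon}.
II: derived state 'yes' in Leptoodon only — an autapomorphy, so it tells us nothing about relationships among taxa.
III: derived state 'no' in Ceratellus, Leptoodon, and Microodon only — synapomorphy for {Ceratellus, Leptoodon, Microodon}.
Most parsimonious ingroup topology: (Acroensis,((Microodon,Leptoodon),Ceratellus)).
The clade {Ceratellus, Leptoodon, Microodon} is supported by III: its derived state 'no' occurs in exactly those taxa and in no other taxon (including the outgroup).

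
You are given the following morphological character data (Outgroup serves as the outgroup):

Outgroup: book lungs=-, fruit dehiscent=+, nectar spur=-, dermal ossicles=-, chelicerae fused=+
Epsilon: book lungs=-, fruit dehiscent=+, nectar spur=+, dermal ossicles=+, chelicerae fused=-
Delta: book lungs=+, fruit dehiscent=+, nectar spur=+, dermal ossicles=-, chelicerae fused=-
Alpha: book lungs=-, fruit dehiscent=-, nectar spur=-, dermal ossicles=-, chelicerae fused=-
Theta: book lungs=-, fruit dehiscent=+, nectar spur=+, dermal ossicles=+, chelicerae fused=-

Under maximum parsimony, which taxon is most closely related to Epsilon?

Theta

Character polarity is set by the outgroup: the derived state is whichever differs from the outgroup's state, so for fruit dehiscent, chelicerae fused the derived state is '-', and for the remaining characters it is '+'.
book lungs: derived state '+' in Delta only — an autapomorphy, so it tells us nothing about relationships among taxa.
fruit dehiscent: derived state '-' in Alpha only — an autapomorphy, so it tells us nothing about relationships among taxa.
nectar spur (derived state '+') is shared by Delta, Epsilon, and Theta — a synapomorphy uniting that clade.
Only Epsilon and Theta show the derived state '+' for dermal ossicles, supporting them as a clade.
chelicerae fused (derived state '-') is shared by all ingroup taxa — unites the whole ingroup.
Most parsimonious ingroup topology: (((Epsilon,Theta),Delta),Alpha).
Epsilon and Theta form a cherry on this tree, so they are sister taxa.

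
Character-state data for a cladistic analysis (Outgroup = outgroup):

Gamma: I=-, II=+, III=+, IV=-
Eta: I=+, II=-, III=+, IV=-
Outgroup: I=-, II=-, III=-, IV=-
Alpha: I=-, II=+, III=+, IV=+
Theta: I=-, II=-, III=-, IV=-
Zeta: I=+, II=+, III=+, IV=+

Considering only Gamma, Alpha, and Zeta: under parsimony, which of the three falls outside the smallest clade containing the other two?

The outgroup has state '-' for every character, so '+' is the derived state throughout.
I groups Eta and Zeta, which is incompatible with the clades supported by the remaining characters; treating it as convergent (homoplasy) costs fewer steps than any alternative tree.
Only Alpha, Gamma, and Zeta show the derived state '+' for II, supporting them as a clade.
III: derived state '+' in Alpha, Eta, Gamma, and Zeta only — synapomorphy for {Alpha, Eta, Gamma, Zeta}.
IV (derived state '+') is shared by Alpha and Zeta — a synapomorphy uniting that clade.
Most parsimonious ingroup topology: (((Gamma,(Zeta,Alpha)),Eta),Theta).
Zeta and Alpha share a more recent common ancestor with each other than either does with Gamma, so Gamma is the least closely related of the three.

Gamma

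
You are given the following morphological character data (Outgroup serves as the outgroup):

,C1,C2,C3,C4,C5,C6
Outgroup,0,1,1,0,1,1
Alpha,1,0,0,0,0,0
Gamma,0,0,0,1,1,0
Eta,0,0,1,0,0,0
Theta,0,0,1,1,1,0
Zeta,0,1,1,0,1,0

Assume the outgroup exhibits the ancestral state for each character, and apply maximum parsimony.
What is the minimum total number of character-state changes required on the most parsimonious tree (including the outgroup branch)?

Character polarity is set by the outgroup: the derived state is whichever differs from the outgroup's state, so for C2, C3, C5, C6 the derived state is '0', and for the remaining characters it is '1'.
C1: derived state '1' in Alpha only — an autapomorphy, so it tells us nothing about relationships among taxa.
C2: derived state '0' in Alpha, Eta, Gamma, and Theta only — synapomorphy for {Alpha, Eta, Gamma, Theta}.
C3 groups Alpha and Gamma, which is incompatible with the clades supported by the remaining characters; treating it as convergent (homoplasy) costs fewer steps than any alternative tree.
Only Gamma and Theta show the derived state '1' for C4, supporting them as a clade.
Only Alpha and Eta show the derived state '0' for C5, supporting them as a clade.
C6 (derived state '0') is shared by all ingroup taxa — unites the whole ingroup.
Most parsimonious ingroup topology: (((Theta,Gamma),(Alpha,Eta)),Zeta).
Changes per character on this tree: C1: 1; C2: 1; C3: 2; C4: 1; C5: 1; C6: 1.
Total = 7.

7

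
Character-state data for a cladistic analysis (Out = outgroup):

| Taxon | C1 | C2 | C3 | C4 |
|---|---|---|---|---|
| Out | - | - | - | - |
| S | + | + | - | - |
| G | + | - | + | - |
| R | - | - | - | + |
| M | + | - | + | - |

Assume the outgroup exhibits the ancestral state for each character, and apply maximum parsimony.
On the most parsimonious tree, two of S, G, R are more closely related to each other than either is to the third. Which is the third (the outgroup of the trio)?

The outgroup has state '-' for every character, so '+' is the derived state throughout.
Only G, M, and S show the derived state '+' for C1, supporting them as a clade.
C2: derived state '+' in S only — an autapomorphy, so it tells us nothing about relationships among taxa.
Only G and M show the derived state '+' for C3, supporting them as a clade.
C4: derived state '+' in R only — an autapomorphy, so it tells us nothing about relationships among taxa.
Most parsimonious ingroup topology: ((S,(G,M)),R).
S and G share a more recent common ancestor with each other than either does with R, so R is the least closely related of the three.

R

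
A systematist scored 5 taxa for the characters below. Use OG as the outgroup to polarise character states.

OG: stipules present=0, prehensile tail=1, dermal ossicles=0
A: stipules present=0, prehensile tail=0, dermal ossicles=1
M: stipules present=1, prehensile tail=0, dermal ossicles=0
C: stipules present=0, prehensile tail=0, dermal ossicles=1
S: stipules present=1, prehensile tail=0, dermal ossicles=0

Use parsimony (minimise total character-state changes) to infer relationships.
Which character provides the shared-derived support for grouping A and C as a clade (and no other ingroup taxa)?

dermal ossicles

Character polarity is set by the outgroup: the derived state is whichever differs from the outgroup's state, so for prehensile tail the derived state is '0', and for the remaining characters it is '1'.
stipules present: derived state '1' in M and S only — synapomorphy for {M, S}.
All ingroup taxa share the derived state '0' for prehensile tail; it defines the ingroup but does not resolve relationships within it.
Only A and C show the derived state '1' for dermal ossicles, supporting them as a clade.
Most parsimonious ingroup topology: ((A,C),(M,S)).
The clade {A, C} is supported by dermal ossicles: its derived state '1' occurs in exactly those taxa and in no other taxon (including the outgroup).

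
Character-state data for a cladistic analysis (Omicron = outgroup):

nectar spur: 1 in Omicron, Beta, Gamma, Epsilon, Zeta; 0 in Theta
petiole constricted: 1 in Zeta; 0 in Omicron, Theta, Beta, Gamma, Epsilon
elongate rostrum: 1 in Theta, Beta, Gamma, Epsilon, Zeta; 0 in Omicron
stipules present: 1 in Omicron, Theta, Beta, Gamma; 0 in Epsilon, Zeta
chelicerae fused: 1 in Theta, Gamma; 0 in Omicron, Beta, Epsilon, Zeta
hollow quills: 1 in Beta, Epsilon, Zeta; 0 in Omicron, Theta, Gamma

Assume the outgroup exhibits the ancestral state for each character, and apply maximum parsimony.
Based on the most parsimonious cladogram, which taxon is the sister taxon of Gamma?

Theta

Character polarity is set by the outgroup: the derived state is whichever differs from the outgroup's state, so for nectar spur, stipules present the derived state is '0', and for the remaining characters it is '1'.
nectar spur: derived state '0' in Theta only — an autapomorphy, so it tells us nothing about relationships among taxa.
petiole constricted (derived state '1') is unique to Zeta (autapomorphy; uninformative for grouping).
elongate rostrum (derived state '1') is shared by all ingroup taxa — unites the whole ingroup.
stipules present: derived state '0' in Epsilon and Zeta only — synapomorphy for {Epsilon, Zeta}.
Only Gamma and Theta show the derived state '1' for chelicerae fused, supporting them as a clade.
hollow quills (derived state '1') is shared by Beta, Epsilon, and Zeta — a synapomorphy uniting that clade.
Most parsimonious ingroup topology: ((Theta,Gamma),(Beta,(Epsilon,Zeta))).
Gamma and Theta form a cherry on this tree, so they are sister taxa.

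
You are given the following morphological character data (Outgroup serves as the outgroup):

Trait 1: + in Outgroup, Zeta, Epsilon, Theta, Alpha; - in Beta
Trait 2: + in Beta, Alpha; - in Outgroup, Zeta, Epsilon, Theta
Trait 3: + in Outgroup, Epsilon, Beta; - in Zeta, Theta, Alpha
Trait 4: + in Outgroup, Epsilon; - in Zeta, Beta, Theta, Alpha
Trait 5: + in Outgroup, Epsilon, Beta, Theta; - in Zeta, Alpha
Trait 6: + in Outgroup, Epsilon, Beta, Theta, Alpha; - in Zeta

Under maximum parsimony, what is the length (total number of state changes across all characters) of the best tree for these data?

7

Character polarity is set by the outgroup: the derived state is whichever differs from the outgroup's state, so for Trait 1, Trait 3, Trait 4, Trait 5, Trait 6 the derived state is '-', and for the remaining characters it is '+'.
Trait 1 (derived state '-') is unique to Beta (autapomorphy; uninformative for grouping).
Trait 2 groups Alpha and Beta, which is incompatible with the clades supported by the remaining characters; treating it as convergent (homoplasy) costs fewer steps than any alternative tree.
Only Alpha, Theta, and Zeta show the derived state '-' for Trait 3, supporting them as a clade.
Trait 4 (derived state '-') is shared by Alpha, Beta, Theta, and Zeta — a synapomorphy uniting that clade.
Trait 5: derived state '-' in Alpha and Zeta only — synapomorphy for {Alpha, Zeta}.
Trait 6 (derived state '-') is unique to Zeta (autapomorphy; uninformative for grouping).
Most parsimonious ingroup topology: ((((Zeta,Alpha),Theta),Beta),Epsilon).
Changes per character on this tree: Trait 1: 1; Trait 2: 2; Trait 3: 1; Trait 4: 1; Trait 5: 1; Trait 6: 1.
Total = 7.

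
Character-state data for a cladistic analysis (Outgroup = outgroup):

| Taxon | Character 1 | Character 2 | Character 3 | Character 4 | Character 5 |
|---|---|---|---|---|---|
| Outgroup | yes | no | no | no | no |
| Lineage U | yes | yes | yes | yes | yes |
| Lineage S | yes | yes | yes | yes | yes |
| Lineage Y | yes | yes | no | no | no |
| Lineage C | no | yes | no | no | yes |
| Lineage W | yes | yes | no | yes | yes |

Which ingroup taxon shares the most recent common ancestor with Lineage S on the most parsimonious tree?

Character polarity is set by the outgroup: the derived state is whichever differs from the outgroup's state, so for Character 1 the derived state is 'no', and for the remaining characters it is 'yes'.
Character 1 (derived state 'no') is unique to Lineage C (autapomorphy; uninformative for grouping).
Character 2 (derived state 'yes') is shared by all ingroup taxa — unites the whole ingroup.
Only Lineage S and Lineage U show the derived state 'yes' for Character 3, supporting them as a clade.
Only Lineage S, Lineage U, and Lineage W show the derived state 'yes' for Character 4, supporting them as a clade.
Character 5: derived state 'yes' in Lineage C, Lineage S, Lineage U, and Lineage W only — synapomorphy for {Lineage C, Lineage S, Lineage U, Lineage W}.
Most parsimonious ingroup topology: ((((Lineage U,Lineage S),Lineage W),Lineage C),Lineage Y).
Lineage S and Lineage U form a cherry on this tree, so they are sister taxa.

Lineage U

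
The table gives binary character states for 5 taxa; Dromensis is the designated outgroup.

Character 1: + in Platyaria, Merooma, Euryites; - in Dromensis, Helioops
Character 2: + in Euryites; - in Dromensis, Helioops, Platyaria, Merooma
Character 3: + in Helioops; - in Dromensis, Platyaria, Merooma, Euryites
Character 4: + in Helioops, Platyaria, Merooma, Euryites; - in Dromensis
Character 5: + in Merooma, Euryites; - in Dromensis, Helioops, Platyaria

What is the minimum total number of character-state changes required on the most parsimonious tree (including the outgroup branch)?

The outgroup has state '-' for every character, so '+' is the derived state throughout.
Character 1: derived state '+' in Euryites, Merooma, and Platyaria only — synapomorphy for {Euryites, Merooma, Platyaria}.
Character 2: derived state '+' in Euryites only — an autapomorphy, so it tells us nothing about relationships among taxa.
Character 3 (derived state '+') is unique to Helioops (autapomorphy; uninformative for grouping).
All ingroup taxa share the derived state '+' for Character 4; it defines the ingroup but does not resolve relationships within it.
Only Euryites and Merooma show the derived state '+' for Character 5, supporting them as a clade.
Most parsimonious ingroup topology: (Helioops,(Platyaria,(Merooma,Euryites))).
Changes per character on this tree: Character 1: 1; Character 2: 1; Character 3: 1; Character 4: 1; Character 5: 1.
Total = 5.

5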